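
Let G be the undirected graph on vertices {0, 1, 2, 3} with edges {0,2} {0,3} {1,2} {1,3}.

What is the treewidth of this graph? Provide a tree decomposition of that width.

Treewidth 2.
Bags: B1 = {0, 1, 2}  B2 = {0, 1, 3}
Tree: B1–B2

The largest bag has 3 vertices, giving width 2; this decomposition certifies tw(G) ≤ 2. Since 0–2–1–3–0 is a cycle in G, G is not acyclic. Forests are exactly the graphs of treewidth ≤ 1, so tw(G) ≥ 2. Therefore the treewidth is 2.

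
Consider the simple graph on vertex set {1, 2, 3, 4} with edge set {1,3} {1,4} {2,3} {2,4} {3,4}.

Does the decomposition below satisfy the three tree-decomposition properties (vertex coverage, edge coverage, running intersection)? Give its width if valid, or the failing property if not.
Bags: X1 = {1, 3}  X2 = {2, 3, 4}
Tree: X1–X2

A tree decomposition must satisfy three properties: every vertex lies in some bag; for every edge, both endpoints lie together in some bag; and for every vertex, the bags containing it form a connected subtree. Here edge (4,1) lies in no bag, so the decomposition is invalid.

No — edge (4,1) lies in no bag.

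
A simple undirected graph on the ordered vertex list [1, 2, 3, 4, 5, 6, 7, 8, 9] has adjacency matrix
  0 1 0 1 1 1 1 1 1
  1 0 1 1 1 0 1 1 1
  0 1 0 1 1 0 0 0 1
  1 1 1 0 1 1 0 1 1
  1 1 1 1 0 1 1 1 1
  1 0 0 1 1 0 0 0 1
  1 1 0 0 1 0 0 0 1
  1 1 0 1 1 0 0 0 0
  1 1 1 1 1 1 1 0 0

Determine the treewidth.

A width-4 tree decomposition is:
Bags: B1 = {1, 2, 5, 7, 9}  B2 = {1, 2, 4, 5, 9}  B3 = {2, 3, 4, 5, 9}  B4 = {1, 2, 4, 5, 8}  B5 = {1, 4, 5, 6, 9}
Tree: B1–B2, B2–B3, B2–B4, B2–B5
The largest bag has 5 vertices, giving width 4; this decomposition certifies tw(G) ≤ 4. For the lower bound, the 5 vertices {1, 2, 4, 5, 8} are pairwise adjacent, and any tree decomposition puts a clique entirely inside one bag — forcing width ≥ 4. The upper and lower bounds meet at 4, so that is the treewidth.

4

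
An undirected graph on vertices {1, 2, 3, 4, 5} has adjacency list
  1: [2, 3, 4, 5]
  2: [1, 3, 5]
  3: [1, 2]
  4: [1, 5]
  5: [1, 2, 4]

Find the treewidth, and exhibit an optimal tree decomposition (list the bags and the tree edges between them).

Treewidth 2.
One such decomposition:
Bags: B1 = {1, 4, 5}  B2 = {1, 2, 5}  B3 = {1, 2, 3}
Tree: B1–B2, B2–B3

Every bag has size at most 3, so the width is 3 − 1 = 2 and tw(G) ≤ 2. On the other hand G contains the 3-clique {1, 2, 3}. A clique must lie in a single bag of any decomposition, so no decomposition can have width below 2. Hence tw(G) = 2 exactly.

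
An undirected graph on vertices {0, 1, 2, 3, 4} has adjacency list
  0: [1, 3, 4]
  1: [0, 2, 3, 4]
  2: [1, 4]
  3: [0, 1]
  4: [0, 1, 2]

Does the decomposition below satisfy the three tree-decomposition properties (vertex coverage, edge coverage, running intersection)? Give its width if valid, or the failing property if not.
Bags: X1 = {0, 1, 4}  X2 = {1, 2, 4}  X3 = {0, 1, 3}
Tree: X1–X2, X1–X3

Every vertex of G appears in some bag (union = {0, 1, 2, 3, 4}); every edge is covered by a bag; and for each vertex v the set of bags containing v is connected in the bag tree. The decomposition is therefore valid. The largest bag has 3 vertices, so the width is 2.

Yes; width 2.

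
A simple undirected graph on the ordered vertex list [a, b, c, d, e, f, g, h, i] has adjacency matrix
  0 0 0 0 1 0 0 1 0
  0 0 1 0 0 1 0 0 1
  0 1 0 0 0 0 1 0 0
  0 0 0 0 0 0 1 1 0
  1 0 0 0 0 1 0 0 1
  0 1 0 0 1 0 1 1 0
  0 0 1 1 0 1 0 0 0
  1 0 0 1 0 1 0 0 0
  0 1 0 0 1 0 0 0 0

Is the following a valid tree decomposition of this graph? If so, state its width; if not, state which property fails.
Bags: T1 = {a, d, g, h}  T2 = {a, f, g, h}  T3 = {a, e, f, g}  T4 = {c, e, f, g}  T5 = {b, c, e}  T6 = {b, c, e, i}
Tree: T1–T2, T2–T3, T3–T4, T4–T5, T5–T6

No — edge (f,b) lies in no bag.

A tree decomposition must satisfy three properties: every vertex lies in some bag; for every edge, both endpoints lie together in some bag; and for every vertex, the bags containing it form a connected subtree. Here edge (f,b) lies in no bag, so the decomposition is invalid.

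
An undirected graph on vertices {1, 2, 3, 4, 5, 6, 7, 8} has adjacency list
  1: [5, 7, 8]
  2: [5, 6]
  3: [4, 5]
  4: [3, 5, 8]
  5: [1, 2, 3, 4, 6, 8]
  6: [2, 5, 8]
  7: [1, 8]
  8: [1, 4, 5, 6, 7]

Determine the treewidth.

2

A width-2 tree decomposition is:
Bags: B1 = {4, 5, 8}  B2 = {3, 4, 5}  B3 = {1, 5, 8}  B4 = {5, 6, 8}  B5 = {1, 7, 8}  B6 = {2, 5, 6}
Tree: B1–B2, B1–B3, B1–B4, B3–B5, B4–B6
The largest bag has 3 vertices, giving width 2; this decomposition certifies tw(G) ≤ 2. For the lower bound, the 3 vertices {1, 5, 8} are pairwise adjacent, and any tree decomposition puts a clique entirely inside one bag — forcing width ≥ 2. The upper and lower bounds meet at 2, so that is the treewidth.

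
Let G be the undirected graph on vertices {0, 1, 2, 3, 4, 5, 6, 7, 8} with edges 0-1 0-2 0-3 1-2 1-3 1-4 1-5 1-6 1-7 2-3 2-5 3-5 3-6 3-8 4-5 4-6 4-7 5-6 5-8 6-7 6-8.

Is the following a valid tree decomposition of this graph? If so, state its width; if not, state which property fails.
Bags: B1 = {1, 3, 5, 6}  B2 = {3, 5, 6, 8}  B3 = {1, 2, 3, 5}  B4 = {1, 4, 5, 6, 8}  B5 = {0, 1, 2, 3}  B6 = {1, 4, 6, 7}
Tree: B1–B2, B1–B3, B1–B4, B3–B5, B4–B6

No — bags containing vertex 8 are not connected in the tree.

A tree decomposition must satisfy three properties: every vertex lies in some bag; for every edge, both endpoints lie together in some bag; and for every vertex, the bags containing it form a connected subtree. Here bags containing vertex 8 are not connected in the tree, so the decomposition is invalid.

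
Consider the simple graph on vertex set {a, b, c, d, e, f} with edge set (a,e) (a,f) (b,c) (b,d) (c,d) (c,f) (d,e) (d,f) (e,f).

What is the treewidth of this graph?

2

A width-2 tree decomposition is:
Bags: B1 = {c, d, f}  B2 = {b, c, d}  B3 = {d, e, f}  B4 = {a, e, f}
Tree: B1–B2, B1–B3, B3–B4
Each bag holds 3 vertices, so the decomposition has width 2, which upper-bounds the treewidth. For the lower bound, the 3 vertices {d, e, f} are pairwise adjacent, and any tree decomposition puts a clique entirely inside one bag — forcing width ≥ 2. Therefore the treewidth is 2.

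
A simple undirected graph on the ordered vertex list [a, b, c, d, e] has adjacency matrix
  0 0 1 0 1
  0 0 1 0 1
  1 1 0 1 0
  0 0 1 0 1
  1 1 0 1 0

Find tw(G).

A width-2 tree decomposition is:
Bags: B1 = {b, c, e}  B2 = {c, d, e}  B3 = {a, c, e}
Tree: B1–B2, B2–B3
Each bag holds 3 vertices, so the decomposition has width 2, which upper-bounds the treewidth. Since e–b–c–d–e is a cycle in G, G is not acyclic. Forests are exactly the graphs of treewidth ≤ 1, so tw(G) ≥ 2. Combining the bounds, tw(G) = 2.

2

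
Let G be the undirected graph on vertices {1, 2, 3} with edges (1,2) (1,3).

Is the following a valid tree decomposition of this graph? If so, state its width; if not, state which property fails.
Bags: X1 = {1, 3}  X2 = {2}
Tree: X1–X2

A tree decomposition must satisfy three properties: every vertex lies in some bag; for every edge, both endpoints lie together in some bag; and for every vertex, the bags containing it form a connected subtree. Here edge (1,2) lies in no bag, so the decomposition is invalid.

No — edge (1,2) lies in no bag.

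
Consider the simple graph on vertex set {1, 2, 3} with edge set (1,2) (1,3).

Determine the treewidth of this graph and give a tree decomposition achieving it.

The largest bag has 2 vertices, giving width 1; this decomposition certifies tw(G) ≤ 1. Any graph with an edge has treewidth ≥ 1, and G has the edge 2–1. The upper and lower bounds meet at 1, so that is the treewidth.

Treewidth 1.
Bags: B1 = {1, 2}  B2 = {1, 3}
Tree: B1–B2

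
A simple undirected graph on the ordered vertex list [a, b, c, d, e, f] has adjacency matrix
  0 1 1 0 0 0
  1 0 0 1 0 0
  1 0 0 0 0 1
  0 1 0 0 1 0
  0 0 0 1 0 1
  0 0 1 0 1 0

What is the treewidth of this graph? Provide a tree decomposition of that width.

Treewidth 2.
Bags: B1 = {c, e, f}  B2 = {a, c, e}  B3 = {a, b, e}  B4 = {b, d, e}
Tree: B1–B2, B2–B3, B3–B4

The largest bag has 3 vertices, giving width 2; this decomposition certifies tw(G) ≤ 2. For the lower bound, G contains the cycle e–f–c–a–b–d–e, so G is not a forest; only forests have treewidth ≤ 1, hence tw(G) ≥ 2. The upper and lower bounds meet at 2, so that is the treewidth.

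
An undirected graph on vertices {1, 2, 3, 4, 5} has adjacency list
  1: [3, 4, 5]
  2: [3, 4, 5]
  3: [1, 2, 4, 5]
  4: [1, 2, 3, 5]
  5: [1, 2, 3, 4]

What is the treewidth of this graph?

3

A width-3 tree decomposition is:
Bags: B1 = {1, 3, 4, 5}  B2 = {2, 3, 4, 5}
Tree: B1–B2
The largest bag has 4 vertices, giving width 3; this decomposition certifies tw(G) ≤ 3. For the lower bound, the 4 vertices {1, 3, 4, 5} are pairwise adjacent, and any tree decomposition puts a clique entirely inside one bag — forcing width ≥ 3. Hence tw(G) = 3 exactly.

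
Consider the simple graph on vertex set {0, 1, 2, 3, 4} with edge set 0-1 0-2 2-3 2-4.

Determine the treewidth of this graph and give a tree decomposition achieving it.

The largest bag has 2 vertices, giving width 1; this decomposition certifies tw(G) ≤ 1. Since G has at least one edge (e.g. 1–0), it is not an edgeless graph, so tw(G) ≥ 1. Hence tw(G) = 1 exactly.

Treewidth 1.
Bags: B1 = {0, 1}  B2 = {0, 2}  B3 = {2, 4}  B4 = {2, 3}
Tree: B1–B2, B2–B3, B2–B4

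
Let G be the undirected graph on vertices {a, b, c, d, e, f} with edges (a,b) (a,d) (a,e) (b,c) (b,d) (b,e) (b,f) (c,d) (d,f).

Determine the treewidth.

2

A width-2 tree decomposition is:
Bags: B1 = {b, d, f}  B2 = {a, b, d}  B3 = {a, b, e}  B4 = {b, c, d}
Tree: B1–B2, B2–B3, B2–B4
Each bag holds 3 vertices, so the decomposition has width 2, which upper-bounds the treewidth. For the lower bound, the 3 vertices {a, b, d} are pairwise adjacent, and any tree decomposition puts a clique entirely inside one bag — forcing width ≥ 2. Hence tw(G) = 2 exactly.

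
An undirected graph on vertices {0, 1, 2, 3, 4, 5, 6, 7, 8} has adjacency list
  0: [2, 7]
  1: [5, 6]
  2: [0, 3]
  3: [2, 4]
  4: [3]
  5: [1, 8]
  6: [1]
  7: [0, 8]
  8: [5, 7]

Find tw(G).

1

A width-1 tree decomposition is:
Bags: B1 = {3, 4}  B2 = {2, 3}  B3 = {0, 2}  B4 = {0, 7}  B5 = {7, 8}  B6 = {5, 8}  B7 = {1, 5}  B8 = {1, 6}
Tree: B1–B2, B2–B3, B3–B4, B4–B5, B5–B6, B6–B7, B7–B8
Each bag holds 2 vertices, so the decomposition has width 1, which upper-bounds the treewidth. G has an edge, so its treewidth is at least 1. Combining the bounds, tw(G) = 1.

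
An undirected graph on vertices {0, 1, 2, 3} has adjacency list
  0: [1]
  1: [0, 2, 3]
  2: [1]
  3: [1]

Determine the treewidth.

A width-1 tree decomposition is:
Bags: B1 = {1, 3}  B2 = {1, 2}  B3 = {0, 1}
Tree: B1–B2, B2–B3
The largest bag has 2 vertices, giving width 1; this decomposition certifies tw(G) ≤ 1. Any graph with an edge has treewidth ≥ 1, and G has the edge 1–3. Combining the bounds, tw(G) = 1.

1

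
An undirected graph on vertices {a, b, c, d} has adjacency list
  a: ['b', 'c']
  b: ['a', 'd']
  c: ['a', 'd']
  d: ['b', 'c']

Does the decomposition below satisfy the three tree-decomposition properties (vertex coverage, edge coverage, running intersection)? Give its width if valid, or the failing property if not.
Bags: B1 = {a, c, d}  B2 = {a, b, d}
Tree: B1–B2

Every vertex of G appears in some bag (union = {a, b, c, d}); every edge is covered by a bag; and for each vertex v the set of bags containing v is connected in the bag tree. The decomposition is therefore valid. The largest bag has 3 vertices, so the width is 2.

Yes; width 2.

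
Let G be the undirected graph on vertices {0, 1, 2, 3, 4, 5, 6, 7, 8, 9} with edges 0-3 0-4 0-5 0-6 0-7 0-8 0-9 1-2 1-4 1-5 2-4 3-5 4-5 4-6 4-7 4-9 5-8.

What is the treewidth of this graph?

A width-2 tree decomposition is:
Bags: B1 = {0, 4, 5}  B2 = {1, 4, 5}  B3 = {1, 2, 4}  B4 = {0, 5, 8}  B5 = {0, 3, 5}  B6 = {0, 4, 9}  B7 = {0, 4, 7}  B8 = {0, 4, 6}
Tree: B1–B2, B2–B3, B1–B4, B4–B5, B1–B6, B1–B7, B7–B8
The largest bag has 3 vertices, giving width 2; this decomposition certifies tw(G) ≤ 2. Conversely, {0, 5, 8} is a clique of size 3, and the vertices of any clique must share a bag in every tree decomposition; so some bag has ≥ 3 vertices and tw(G) ≥ 2. Combining the bounds, tw(G) = 2.

2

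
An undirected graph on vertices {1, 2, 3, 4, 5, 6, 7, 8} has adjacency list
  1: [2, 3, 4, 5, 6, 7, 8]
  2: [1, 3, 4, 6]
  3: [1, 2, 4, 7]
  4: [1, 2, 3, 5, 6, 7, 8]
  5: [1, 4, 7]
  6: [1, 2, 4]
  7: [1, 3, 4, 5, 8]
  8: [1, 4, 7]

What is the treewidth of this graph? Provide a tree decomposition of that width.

Treewidth 3.
One optimal decomposition is:
Bags: B1 = {1, 4, 7, 8}  B2 = {1, 3, 4, 7}  B3 = {1, 4, 5, 7}  B4 = {1, 2, 3, 4}  B5 = {1, 2, 4, 6}
Tree: B1–B2, B1–B3, B2–B4, B4–B5

The largest bag has 4 vertices, giving width 3; this decomposition certifies tw(G) ≤ 3. For the lower bound, the 4 vertices {1, 2, 3, 4} are pairwise adjacent, and any tree decomposition puts a clique entirely inside one bag — forcing width ≥ 3. The upper and lower bounds meet at 3, so that is the treewidth.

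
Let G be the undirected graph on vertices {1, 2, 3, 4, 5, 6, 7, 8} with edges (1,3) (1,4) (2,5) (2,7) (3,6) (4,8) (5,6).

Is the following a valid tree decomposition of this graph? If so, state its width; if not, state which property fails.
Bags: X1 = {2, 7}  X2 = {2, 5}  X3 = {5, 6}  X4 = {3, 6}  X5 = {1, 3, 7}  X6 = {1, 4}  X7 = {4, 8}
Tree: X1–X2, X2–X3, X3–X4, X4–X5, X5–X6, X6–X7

No — bags containing vertex 7 are not connected in the tree.

A tree decomposition must satisfy three properties: every vertex lies in some bag; for every edge, both endpoints lie together in some bag; and for every vertex, the bags containing it form a connected subtree. Here bags containing vertex 7 are not connected in the tree, so the decomposition is invalid.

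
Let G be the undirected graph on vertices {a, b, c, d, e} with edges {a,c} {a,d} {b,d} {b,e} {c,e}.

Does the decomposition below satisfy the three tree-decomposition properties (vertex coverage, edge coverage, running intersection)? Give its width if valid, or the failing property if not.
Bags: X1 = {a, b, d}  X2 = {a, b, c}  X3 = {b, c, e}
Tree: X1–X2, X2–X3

Every vertex of G appears in some bag (union = {a, b, c, d, e}); every edge is covered by a bag; and for each vertex v the set of bags containing v is connected in the bag tree. The decomposition is therefore valid. The largest bag has 3 vertices, so the width is 2.

Yes; width 2.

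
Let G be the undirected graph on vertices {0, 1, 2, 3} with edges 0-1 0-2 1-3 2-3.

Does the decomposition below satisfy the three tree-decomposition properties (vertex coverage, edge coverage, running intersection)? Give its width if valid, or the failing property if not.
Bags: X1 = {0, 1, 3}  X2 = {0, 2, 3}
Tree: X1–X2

Yes; width 2.

Checking the three conditions: (i) the bags cover all of {0, 1, 2, 3}; (ii) for each edge, some bag contains both endpoints; (iii) the bags containing any fixed vertex form a subtree. All hold, so the decomposition is valid with width 3 − 1 = 2.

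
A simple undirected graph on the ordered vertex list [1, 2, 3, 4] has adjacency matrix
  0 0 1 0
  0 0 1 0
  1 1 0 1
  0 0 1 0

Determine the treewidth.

1

A width-1 tree decomposition is:
Bags: B1 = {2, 3}  B2 = {1, 3}  B3 = {3, 4}
Tree: B1–B2, B1–B3
The largest bag has 2 vertices, giving width 1; this decomposition certifies tw(G) ≤ 1. Any graph with an edge has treewidth ≥ 1, and G has the edge 3–2. Hence tw(G) = 1 exactly.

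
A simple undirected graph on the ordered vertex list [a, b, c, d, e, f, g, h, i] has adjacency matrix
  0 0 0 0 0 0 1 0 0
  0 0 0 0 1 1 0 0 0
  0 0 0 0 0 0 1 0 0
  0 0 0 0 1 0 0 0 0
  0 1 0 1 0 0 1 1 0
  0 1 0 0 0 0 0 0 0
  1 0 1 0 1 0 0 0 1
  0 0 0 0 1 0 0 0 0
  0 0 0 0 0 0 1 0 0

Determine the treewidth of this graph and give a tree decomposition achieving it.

Treewidth 1.
One such decomposition:
Bags: B1 = {b, e}  B2 = {e, g}  B3 = {d, e}  B4 = {e, h}  B5 = {b, f}  B6 = {a, g}  B7 = {g, i}  B8 = {c, g}
Tree: B1–B2, B2–B3, B1–B4, B1–B5, B2–B6, B2–B7, B7–B8

Each bag holds 2 vertices, so the decomposition has width 1, which upper-bounds the treewidth. Any graph with an edge has treewidth ≥ 1, and G has the edge b–e. Therefore the treewidth is 1.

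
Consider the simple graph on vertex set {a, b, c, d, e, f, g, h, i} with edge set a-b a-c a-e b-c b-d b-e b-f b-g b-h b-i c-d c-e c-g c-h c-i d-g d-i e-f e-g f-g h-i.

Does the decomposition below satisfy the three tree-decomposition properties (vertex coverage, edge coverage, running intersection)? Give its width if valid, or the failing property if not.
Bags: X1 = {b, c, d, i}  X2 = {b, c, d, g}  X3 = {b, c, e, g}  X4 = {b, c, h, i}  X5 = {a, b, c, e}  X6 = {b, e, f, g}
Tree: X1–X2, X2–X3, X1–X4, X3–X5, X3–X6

Every vertex of G appears in some bag (union = {a, b, c, d, e, f, g, h, i}); every edge is covered by a bag; and for each vertex v the set of bags containing v is connected in the bag tree. The decomposition is therefore valid. The largest bag has 4 vertices, so the width is 3.

Yes; width 3.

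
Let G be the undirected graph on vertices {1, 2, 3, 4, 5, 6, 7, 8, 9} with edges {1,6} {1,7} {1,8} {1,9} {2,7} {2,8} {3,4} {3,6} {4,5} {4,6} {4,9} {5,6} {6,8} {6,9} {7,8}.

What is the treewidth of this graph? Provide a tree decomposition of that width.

Treewidth 2.
One such decomposition:
Bags: B1 = {1, 6, 9}  B2 = {1, 6, 8}  B3 = {4, 6, 9}  B4 = {4, 5, 6}  B5 = {1, 7, 8}  B6 = {3, 4, 6}  B7 = {2, 7, 8}
Tree: B1–B2, B1–B3, B3–B4, B2–B5, B3–B6, B5–B7

Every bag has size at most 3, so the width is 3 − 1 = 2 and tw(G) ≤ 2. On the other hand G contains the 3-clique {2, 7, 8}. A clique must lie in a single bag of any decomposition, so no decomposition can have width below 2. The upper and lower bounds meet at 2, so that is the treewidth.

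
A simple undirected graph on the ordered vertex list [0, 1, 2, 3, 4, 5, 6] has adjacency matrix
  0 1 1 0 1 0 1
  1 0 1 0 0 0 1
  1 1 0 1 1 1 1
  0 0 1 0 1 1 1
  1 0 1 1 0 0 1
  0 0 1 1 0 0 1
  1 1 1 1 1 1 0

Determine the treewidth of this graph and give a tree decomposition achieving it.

Treewidth 3.
One such decomposition:
Bags: B1 = {0, 2, 4, 6}  B2 = {2, 3, 4, 6}  B3 = {2, 3, 5, 6}  B4 = {0, 1, 2, 6}
Tree: B1–B2, B2–B3, B1–B4

Every bag has size at most 4, so the width is 4 − 1 = 3 and tw(G) ≤ 3. Conversely, {0, 1, 2, 6} is a clique of size 4, and the vertices of any clique must share a bag in every tree decomposition; so some bag has ≥ 4 vertices and tw(G) ≥ 3. The upper and lower bounds meet at 3, so that is the treewidth.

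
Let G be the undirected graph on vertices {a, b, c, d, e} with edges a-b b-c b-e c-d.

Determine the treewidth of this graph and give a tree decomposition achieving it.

Every bag has size at most 2, so the width is 2 − 1 = 1 and tw(G) ≤ 1. G has an edge, so its treewidth is at least 1. Combining the bounds, tw(G) = 1.

Treewidth 1.
One such decomposition:
Bags: B1 = {a, b}  B2 = {b, e}  B3 = {b, c}  B4 = {c, d}
Tree: B1–B2, B1–B3, B3–B4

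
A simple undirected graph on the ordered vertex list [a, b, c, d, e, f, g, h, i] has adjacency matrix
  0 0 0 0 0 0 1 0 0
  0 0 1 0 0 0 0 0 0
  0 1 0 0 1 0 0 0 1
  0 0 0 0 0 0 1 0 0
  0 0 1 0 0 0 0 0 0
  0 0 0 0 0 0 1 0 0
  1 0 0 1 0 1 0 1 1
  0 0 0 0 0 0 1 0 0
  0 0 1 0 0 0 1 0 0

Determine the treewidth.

A width-1 tree decomposition is:
Bags: B1 = {g, h}  B2 = {f, g}  B3 = {g, i}  B4 = {c, i}  B5 = {b, c}  B6 = {a, g}  B7 = {c, e}  B8 = {d, g}
Tree: B1–B2, B1–B3, B3–B4, B4–B5, B3–B6, B5–B7, B2–B8
Every bag has size at most 2, so the width is 2 − 1 = 1 and tw(G) ≤ 1. Any graph with an edge has treewidth ≥ 1, and G has the edge h–g. Hence tw(G) = 1 exactly.

1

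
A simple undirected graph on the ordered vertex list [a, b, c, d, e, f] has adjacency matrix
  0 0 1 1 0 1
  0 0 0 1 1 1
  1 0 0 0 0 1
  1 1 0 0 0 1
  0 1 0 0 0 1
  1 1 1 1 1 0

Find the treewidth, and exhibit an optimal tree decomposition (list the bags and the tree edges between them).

Every bag has size at most 3, so the width is 3 − 1 = 2 and tw(G) ≤ 2. Conversely, {a, d, f} is a clique of size 3, and the vertices of any clique must share a bag in every tree decomposition; so some bag has ≥ 3 vertices and tw(G) ≥ 2. Combining the bounds, tw(G) = 2.

Treewidth 2.
One such decomposition:
Bags: B1 = {a, d, f}  B2 = {b, d, f}  B3 = {a, c, f}  B4 = {b, e, f}
Tree: B1–B2, B1–B3, B2–B4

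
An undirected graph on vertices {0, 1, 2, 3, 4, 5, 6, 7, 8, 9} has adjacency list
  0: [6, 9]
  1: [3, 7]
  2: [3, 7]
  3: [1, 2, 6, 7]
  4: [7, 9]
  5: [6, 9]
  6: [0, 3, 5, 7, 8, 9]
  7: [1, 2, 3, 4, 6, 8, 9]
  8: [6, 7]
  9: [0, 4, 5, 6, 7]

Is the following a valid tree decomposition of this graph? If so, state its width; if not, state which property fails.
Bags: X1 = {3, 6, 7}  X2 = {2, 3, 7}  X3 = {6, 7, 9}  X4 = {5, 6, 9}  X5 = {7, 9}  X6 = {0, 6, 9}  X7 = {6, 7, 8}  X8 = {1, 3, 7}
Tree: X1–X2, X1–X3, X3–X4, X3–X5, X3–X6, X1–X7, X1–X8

A tree decomposition must satisfy three properties: every vertex lies in some bag; for every edge, both endpoints lie together in some bag; and for every vertex, the bags containing it form a connected subtree. Here vertex 4 appears in no bag, so the decomposition is invalid.

No — vertex 4 appears in no bag.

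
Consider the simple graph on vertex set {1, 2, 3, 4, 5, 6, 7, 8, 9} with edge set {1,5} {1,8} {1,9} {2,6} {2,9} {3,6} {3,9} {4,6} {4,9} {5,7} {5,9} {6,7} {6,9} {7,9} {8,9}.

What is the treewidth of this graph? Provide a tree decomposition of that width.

Treewidth 2.
One optimal decomposition is:
Bags: B1 = {5, 7, 9}  B2 = {1, 5, 9}  B3 = {6, 7, 9}  B4 = {3, 6, 9}  B5 = {2, 6, 9}  B6 = {4, 6, 9}  B7 = {1, 8, 9}
Tree: B1–B2, B1–B3, B3–B4, B3–B5, B4–B6, B2–B7

The largest bag has 3 vertices, giving width 2; this decomposition certifies tw(G) ≤ 2. For the lower bound, the 3 vertices {1, 8, 9} are pairwise adjacent, and any tree decomposition puts a clique entirely inside one bag — forcing width ≥ 2. Hence tw(G) = 2 exactly.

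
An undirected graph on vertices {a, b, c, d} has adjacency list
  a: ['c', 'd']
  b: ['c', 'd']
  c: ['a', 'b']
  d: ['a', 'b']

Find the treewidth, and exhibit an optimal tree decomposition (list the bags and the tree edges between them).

Treewidth 2.
Bags: B1 = {b, c, d}  B2 = {a, c, d}
Tree: B1–B2

Every bag has size at most 3, so the width is 3 − 1 = 2 and tw(G) ≤ 2. The edges d–b–c–a–d form a cycle, so G is not a tree and its treewidth is at least 2. The upper and lower bounds meet at 2, so that is the treewidth.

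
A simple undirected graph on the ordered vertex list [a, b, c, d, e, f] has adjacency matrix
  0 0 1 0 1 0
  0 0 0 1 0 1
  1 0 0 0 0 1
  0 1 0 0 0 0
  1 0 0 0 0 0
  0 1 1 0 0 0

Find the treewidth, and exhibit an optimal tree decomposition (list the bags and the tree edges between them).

Treewidth 1.
Bags: B1 = {a, e}  B2 = {a, c}  B3 = {c, f}  B4 = {b, f}  B5 = {b, d}
Tree: B1–B2, B2–B3, B3–B4, B4–B5

Every bag has size at most 2, so the width is 2 − 1 = 1 and tw(G) ≤ 1. G has an edge, so its treewidth is at least 1. Combining the bounds, tw(G) = 1.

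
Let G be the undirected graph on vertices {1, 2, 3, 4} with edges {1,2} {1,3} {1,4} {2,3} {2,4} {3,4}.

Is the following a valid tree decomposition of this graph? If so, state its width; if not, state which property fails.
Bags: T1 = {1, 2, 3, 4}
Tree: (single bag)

Yes; width 3.

Every vertex of G appears in some bag (union = {1, 2, 3, 4}); every edge is covered by a bag; and for each vertex v the set of bags containing v is connected in the bag tree. The decomposition is therefore valid. The largest bag has 4 vertices, so the width is 3.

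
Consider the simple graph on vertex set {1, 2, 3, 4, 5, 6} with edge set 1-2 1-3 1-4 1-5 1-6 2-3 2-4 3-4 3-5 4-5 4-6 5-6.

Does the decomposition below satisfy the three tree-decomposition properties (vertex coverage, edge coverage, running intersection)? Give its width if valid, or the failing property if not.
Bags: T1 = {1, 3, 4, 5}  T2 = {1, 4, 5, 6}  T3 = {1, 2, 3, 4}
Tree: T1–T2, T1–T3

Yes; width 3.

Checking the three conditions: (i) the bags cover all of {1, 2, 3, 4, 5, 6}; (ii) for each edge, some bag contains both endpoints; (iii) the bags containing any fixed vertex form a subtree. All hold, so the decomposition is valid with width 4 − 1 = 3.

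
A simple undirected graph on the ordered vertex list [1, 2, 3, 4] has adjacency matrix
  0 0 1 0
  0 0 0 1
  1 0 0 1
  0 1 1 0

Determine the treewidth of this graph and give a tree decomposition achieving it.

Each bag holds 2 vertices, so the decomposition has width 1, which upper-bounds the treewidth. Any graph with an edge has treewidth ≥ 1, and G has the edge 1–3. Combining the bounds, tw(G) = 1.

Treewidth 1.
One such decomposition:
Bags: B1 = {1, 3}  B2 = {3, 4}  B3 = {2, 4}
Tree: B1–B2, B2–B3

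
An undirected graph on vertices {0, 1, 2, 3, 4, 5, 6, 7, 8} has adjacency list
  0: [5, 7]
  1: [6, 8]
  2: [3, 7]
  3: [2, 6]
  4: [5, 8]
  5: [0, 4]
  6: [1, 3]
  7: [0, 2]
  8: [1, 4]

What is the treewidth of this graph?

2

A width-2 tree decomposition is:
Bags: B1 = {2, 3, 7}  B2 = {0, 3, 7}  B3 = {0, 3, 5}  B4 = {3, 4, 5}  B5 = {3, 4, 8}  B6 = {1, 3, 8}  B7 = {1, 3, 6}
Tree: B1–B2, B2–B3, B3–B4, B4–B5, B5–B6, B6–B7
Every bag has size at most 3, so the width is 3 − 1 = 2 and tw(G) ≤ 2. Since 3–2–7–0–5–4–8–1–6–3 is a cycle in G, G is not acyclic. Forests are exactly the graphs of treewidth ≤ 1, so tw(G) ≥ 2. Hence tw(G) = 2 exactly.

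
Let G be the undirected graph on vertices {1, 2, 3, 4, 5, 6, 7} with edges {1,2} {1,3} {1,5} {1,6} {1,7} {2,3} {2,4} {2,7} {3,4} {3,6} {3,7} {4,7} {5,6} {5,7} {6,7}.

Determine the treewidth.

3

A width-3 tree decomposition is:
Bags: B1 = {1, 2, 3, 7}  B2 = {1, 3, 6, 7}  B3 = {1, 5, 6, 7}  B4 = {2, 3, 4, 7}
Tree: B1–B2, B2–B3, B1–B4
Each bag holds 4 vertices, so the decomposition has width 3, which upper-bounds the treewidth. For the lower bound, the 4 vertices {1, 2, 3, 7} are pairwise adjacent, and any tree decomposition puts a clique entirely inside one bag — forcing width ≥ 3. Therefore the treewidth is 3.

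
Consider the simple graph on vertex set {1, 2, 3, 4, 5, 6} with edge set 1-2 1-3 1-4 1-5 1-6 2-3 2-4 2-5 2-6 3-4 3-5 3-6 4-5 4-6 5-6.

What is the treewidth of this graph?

5

A width-5 tree decomposition is:
Bags: B1 = {1, 2, 3, 4, 5, 6}
Tree: (single bag)
A single bag containing all 6 vertices is trivially a valid decomposition of width 5. Conversely, {1, 2, 3, 4, 5, 6} is a clique of size 6, and the vertices of any clique must share a bag in every tree decomposition; so some bag has ≥ 6 vertices and tw(G) ≥ 5. Therefore the treewidth is 5.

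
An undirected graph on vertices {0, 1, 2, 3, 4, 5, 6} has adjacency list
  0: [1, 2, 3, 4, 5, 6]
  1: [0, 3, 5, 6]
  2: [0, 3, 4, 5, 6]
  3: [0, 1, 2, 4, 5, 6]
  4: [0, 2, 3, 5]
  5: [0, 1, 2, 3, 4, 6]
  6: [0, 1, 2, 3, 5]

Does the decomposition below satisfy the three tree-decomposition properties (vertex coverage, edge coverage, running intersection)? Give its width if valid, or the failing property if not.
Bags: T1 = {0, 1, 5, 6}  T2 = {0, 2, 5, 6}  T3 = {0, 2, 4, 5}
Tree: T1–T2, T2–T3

A tree decomposition must satisfy three properties: every vertex lies in some bag; for every edge, both endpoints lie together in some bag; and for every vertex, the bags containing it form a connected subtree. Here vertex 3 appears in no bag, so the decomposition is invalid.

No — vertex 3 appears in no bag.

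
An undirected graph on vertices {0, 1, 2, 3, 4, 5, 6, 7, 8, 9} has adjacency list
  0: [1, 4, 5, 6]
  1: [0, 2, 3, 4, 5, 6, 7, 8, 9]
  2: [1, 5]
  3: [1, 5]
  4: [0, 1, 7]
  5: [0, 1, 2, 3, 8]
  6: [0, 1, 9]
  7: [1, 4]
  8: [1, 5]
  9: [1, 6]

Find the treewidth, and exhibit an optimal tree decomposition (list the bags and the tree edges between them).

Each bag holds 3 vertices, so the decomposition has width 2, which upper-bounds the treewidth. On the other hand G contains the 3-clique {0, 1, 4}. A clique must lie in a single bag of any decomposition, so no decomposition can have width below 2. Hence tw(G) = 2 exactly.

Treewidth 2.
One optimal decomposition is:
Bags: B1 = {0, 1, 5}  B2 = {0, 1, 4}  B3 = {0, 1, 6}  B4 = {1, 5, 8}  B5 = {1, 2, 5}  B6 = {1, 3, 5}  B7 = {1, 4, 7}  B8 = {1, 6, 9}
Tree: B1–B2, B2–B3, B1–B4, B1–B5, B5–B6, B2–B7, B3–B8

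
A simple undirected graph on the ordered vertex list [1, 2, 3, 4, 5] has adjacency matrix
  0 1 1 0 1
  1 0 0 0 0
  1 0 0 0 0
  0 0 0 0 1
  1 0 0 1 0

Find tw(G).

A width-1 tree decomposition is:
Bags: B1 = {1, 2}  B2 = {1, 5}  B3 = {1, 3}  B4 = {4, 5}
Tree: B1–B2, B2–B3, B2–B4
The largest bag has 2 vertices, giving width 1; this decomposition certifies tw(G) ≤ 1. Since G has at least one edge (e.g. 2–1), it is not an edgeless graph, so tw(G) ≥ 1. Therefore the treewidth is 1.

1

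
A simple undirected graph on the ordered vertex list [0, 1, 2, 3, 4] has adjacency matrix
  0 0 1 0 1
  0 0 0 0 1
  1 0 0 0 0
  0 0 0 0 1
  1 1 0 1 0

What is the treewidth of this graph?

1

A width-1 tree decomposition is:
Bags: B1 = {0, 2}  B2 = {0, 4}  B3 = {3, 4}  B4 = {1, 4}
Tree: B1–B2, B2–B3, B3–B4
Every bag has size at most 2, so the width is 2 − 1 = 1 and tw(G) ≤ 1. G has an edge, so its treewidth is at least 1. Hence tw(G) = 1 exactly.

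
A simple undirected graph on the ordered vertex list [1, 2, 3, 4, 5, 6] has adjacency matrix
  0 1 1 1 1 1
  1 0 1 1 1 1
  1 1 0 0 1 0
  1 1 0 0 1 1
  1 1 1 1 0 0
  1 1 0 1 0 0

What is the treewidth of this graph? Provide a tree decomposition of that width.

Treewidth 3.
Bags: B1 = {1, 2, 4, 6}  B2 = {1, 2, 4, 5}  B3 = {1, 2, 3, 5}
Tree: B1–B2, B2–B3

Each bag holds 4 vertices, so the decomposition has width 3, which upper-bounds the treewidth. Conversely, {1, 2, 3, 5} is a clique of size 4, and the vertices of any clique must share a bag in every tree decomposition; so some bag has ≥ 4 vertices and tw(G) ≥ 3. Combining the bounds, tw(G) = 3.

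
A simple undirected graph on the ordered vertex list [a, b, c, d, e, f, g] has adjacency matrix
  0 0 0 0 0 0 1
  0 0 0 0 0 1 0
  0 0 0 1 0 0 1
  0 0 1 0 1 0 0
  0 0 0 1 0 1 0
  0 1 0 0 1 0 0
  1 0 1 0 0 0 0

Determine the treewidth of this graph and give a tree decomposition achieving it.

Treewidth 1.
One optimal decomposition is:
Bags: B1 = {a, g}  B2 = {c, g}  B3 = {c, d}  B4 = {d, e}  B5 = {e, f}  B6 = {b, f}
Tree: B1–B2, B2–B3, B3–B4, B4–B5, B5–B6

The largest bag has 2 vertices, giving width 1; this decomposition certifies tw(G) ≤ 1. G has an edge, so its treewidth is at least 1. Combining the bounds, tw(G) = 1.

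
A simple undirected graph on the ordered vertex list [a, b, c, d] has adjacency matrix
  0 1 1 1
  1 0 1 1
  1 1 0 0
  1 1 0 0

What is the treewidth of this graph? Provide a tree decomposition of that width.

Treewidth 2.
One optimal decomposition is:
Bags: B1 = {a, b, c}  B2 = {a, b, d}
Tree: B1–B2

Each bag holds 3 vertices, so the decomposition has width 2, which upper-bounds the treewidth. Conversely, {a, b, d} is a clique of size 3, and the vertices of any clique must share a bag in every tree decomposition; so some bag has ≥ 3 vertices and tw(G) ≥ 2. The upper and lower bounds meet at 2, so that is the treewidth.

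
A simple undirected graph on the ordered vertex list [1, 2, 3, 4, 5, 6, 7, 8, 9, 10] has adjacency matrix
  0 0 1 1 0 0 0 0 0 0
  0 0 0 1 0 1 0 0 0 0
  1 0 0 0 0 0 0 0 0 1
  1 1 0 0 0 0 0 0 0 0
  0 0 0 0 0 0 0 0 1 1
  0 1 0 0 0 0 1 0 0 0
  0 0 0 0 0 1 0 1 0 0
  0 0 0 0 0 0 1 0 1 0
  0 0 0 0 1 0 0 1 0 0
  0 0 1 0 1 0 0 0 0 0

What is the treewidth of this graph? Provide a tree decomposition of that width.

Treewidth 2.
One optimal decomposition is:
Bags: B1 = {5, 9, 10}  B2 = {8, 9, 10}  B3 = {7, 8, 10}  B4 = {6, 7, 10}  B5 = {2, 6, 10}  B6 = {2, 4, 10}  B7 = {1, 4, 10}  B8 = {1, 3, 10}
Tree: B1–B2, B2–B3, B3–B4, B4–B5, B5–B6, B6–B7, B7–B8

Every bag has size at most 3, so the width is 3 − 1 = 2 and tw(G) ≤ 2. The edges 10–5–9–8–7–6–2–4–1–3–10 form a cycle, so G is not a tree and its treewidth is at least 2. Hence tw(G) = 2 exactly.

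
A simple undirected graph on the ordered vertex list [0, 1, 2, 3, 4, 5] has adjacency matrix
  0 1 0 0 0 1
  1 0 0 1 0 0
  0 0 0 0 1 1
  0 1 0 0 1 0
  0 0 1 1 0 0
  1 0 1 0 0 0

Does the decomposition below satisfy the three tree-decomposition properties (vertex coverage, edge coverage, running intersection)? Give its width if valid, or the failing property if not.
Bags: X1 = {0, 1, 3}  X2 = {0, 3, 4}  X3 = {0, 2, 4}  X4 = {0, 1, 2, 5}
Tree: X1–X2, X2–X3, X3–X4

No — bags containing vertex 1 are not connected in the tree.

A tree decomposition must satisfy three properties: every vertex lies in some bag; for every edge, both endpoints lie together in some bag; and for every vertex, the bags containing it form a connected subtree. Here bags containing vertex 1 are not connected in the tree, so the decomposition is invalid.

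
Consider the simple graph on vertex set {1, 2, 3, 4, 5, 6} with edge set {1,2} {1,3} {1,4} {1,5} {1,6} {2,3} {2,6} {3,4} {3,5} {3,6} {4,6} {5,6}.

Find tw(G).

A width-3 tree decomposition is:
Bags: B1 = {1, 3, 5, 6}  B2 = {1, 2, 3, 6}  B3 = {1, 3, 4, 6}
Tree: B1–B2, B1–B3
Every bag has size at most 4, so the width is 4 − 1 = 3 and tw(G) ≤ 3. For the lower bound, the 4 vertices {1, 2, 3, 6} are pairwise adjacent, and any tree decomposition puts a clique entirely inside one bag — forcing width ≥ 3. Hence tw(G) = 3 exactly.

3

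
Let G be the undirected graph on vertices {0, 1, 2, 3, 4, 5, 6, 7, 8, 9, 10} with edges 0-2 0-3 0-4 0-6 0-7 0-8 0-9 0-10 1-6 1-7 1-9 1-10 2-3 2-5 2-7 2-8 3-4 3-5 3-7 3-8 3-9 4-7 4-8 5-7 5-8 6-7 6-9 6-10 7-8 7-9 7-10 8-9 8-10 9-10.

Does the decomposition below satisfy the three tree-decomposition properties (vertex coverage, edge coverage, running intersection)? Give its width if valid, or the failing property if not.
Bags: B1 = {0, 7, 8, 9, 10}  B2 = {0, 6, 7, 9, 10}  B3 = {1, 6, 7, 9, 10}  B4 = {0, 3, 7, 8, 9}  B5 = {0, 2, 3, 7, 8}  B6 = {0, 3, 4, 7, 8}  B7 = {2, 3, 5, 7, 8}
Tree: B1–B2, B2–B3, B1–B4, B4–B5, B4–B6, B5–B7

Every vertex of G appears in some bag (union = {0, 1, 2, 3, 4, 5, 6, 7, 8, 9, 10}); every edge is covered by a bag; and for each vertex v the set of bags containing v is connected in the bag tree. The decomposition is therefore valid. The largest bag has 5 vertices, so the width is 4.

Yes; width 4.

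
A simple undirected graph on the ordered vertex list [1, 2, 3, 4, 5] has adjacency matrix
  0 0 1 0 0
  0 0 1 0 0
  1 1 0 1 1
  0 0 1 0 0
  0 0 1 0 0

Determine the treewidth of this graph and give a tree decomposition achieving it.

Treewidth 1.
One optimal decomposition is:
Bags: B1 = {2, 3}  B2 = {3, 5}  B3 = {1, 3}  B4 = {3, 4}
Tree: B1–B2, B1–B3, B2–B4

Each bag holds 2 vertices, so the decomposition has width 1, which upper-bounds the treewidth. Since G has at least one edge (e.g. 3–2), it is not an edgeless graph, so tw(G) ≥ 1. Hence tw(G) = 1 exactly.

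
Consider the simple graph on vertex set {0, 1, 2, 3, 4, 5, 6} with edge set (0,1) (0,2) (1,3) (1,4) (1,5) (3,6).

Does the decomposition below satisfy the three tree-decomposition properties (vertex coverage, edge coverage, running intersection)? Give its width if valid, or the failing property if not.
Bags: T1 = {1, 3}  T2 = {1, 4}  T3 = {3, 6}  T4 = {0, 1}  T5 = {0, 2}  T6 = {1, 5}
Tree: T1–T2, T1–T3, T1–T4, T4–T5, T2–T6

Yes; width 1.

Checking the three conditions: (i) the bags cover all of {0, 1, 2, 3, 4, 5, 6}; (ii) for each edge, some bag contains both endpoints; (iii) the bags containing any fixed vertex form a subtree. All hold, so the decomposition is valid with width 2 − 1 = 1.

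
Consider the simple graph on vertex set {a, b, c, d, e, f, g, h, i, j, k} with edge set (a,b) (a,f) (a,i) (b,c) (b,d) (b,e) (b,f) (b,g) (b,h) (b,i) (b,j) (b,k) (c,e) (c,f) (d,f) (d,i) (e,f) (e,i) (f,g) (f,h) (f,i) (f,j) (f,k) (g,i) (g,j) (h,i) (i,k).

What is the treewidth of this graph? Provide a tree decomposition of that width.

Every bag has size at most 4, so the width is 4 − 1 = 3 and tw(G) ≤ 3. Conversely, {b, f, g, j} is a clique of size 4, and the vertices of any clique must share a bag in every tree decomposition; so some bag has ≥ 4 vertices and tw(G) ≥ 3. Therefore the treewidth is 3.

Treewidth 3.
Bags: B1 = {b, f, h, i}  B2 = {b, f, g, i}  B3 = {b, f, g, j}  B4 = {b, e, f, i}  B5 = {b, f, i, k}  B6 = {a, b, f, i}  B7 = {b, c, e, f}  B8 = {b, d, f, i}
Tree: B1–B2, B2–B3, B1–B4, B2–B5, B2–B6, B4–B7, B5–B8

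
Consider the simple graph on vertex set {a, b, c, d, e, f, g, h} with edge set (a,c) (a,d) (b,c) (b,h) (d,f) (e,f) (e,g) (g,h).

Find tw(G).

2

A width-2 tree decomposition is:
Bags: B1 = {a, d, f}  B2 = {a, e, f}  B3 = {a, e, g}  B4 = {a, g, h}  B5 = {a, b, h}  B6 = {a, b, c}
Tree: B1–B2, B2–B3, B3–B4, B4–B5, B5–B6
The largest bag has 3 vertices, giving width 2; this decomposition certifies tw(G) ≤ 2. For the lower bound, G contains the cycle a–d–f–e–g–h–b–c–a, so G is not a forest; only forests have treewidth ≤ 1, hence tw(G) ≥ 2. Therefore the treewidth is 2.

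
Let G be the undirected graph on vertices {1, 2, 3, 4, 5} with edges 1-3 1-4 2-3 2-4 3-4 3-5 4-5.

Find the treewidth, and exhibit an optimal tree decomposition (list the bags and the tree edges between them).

Every bag has size at most 3, so the width is 3 − 1 = 2 and tw(G) ≤ 2. For the lower bound, the 3 vertices {1, 3, 4} are pairwise adjacent, and any tree decomposition puts a clique entirely inside one bag — forcing width ≥ 2. Hence tw(G) = 2 exactly.

Treewidth 2.
One such decomposition:
Bags: B1 = {3, 4, 5}  B2 = {1, 3, 4}  B3 = {2, 3, 4}
Tree: B1–B2, B1–B3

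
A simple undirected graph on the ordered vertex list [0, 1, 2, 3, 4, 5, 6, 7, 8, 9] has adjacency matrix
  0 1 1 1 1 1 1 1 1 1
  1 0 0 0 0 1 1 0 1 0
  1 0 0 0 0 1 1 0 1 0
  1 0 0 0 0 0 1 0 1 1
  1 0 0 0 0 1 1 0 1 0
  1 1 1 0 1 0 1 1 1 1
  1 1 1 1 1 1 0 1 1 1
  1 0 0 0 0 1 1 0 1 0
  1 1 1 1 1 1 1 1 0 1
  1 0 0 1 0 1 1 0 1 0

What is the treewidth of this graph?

4

A width-4 tree decomposition is:
Bags: B1 = {0, 1, 5, 6, 8}  B2 = {0, 2, 5, 6, 8}  B3 = {0, 5, 6, 8, 9}  B4 = {0, 5, 6, 7, 8}  B5 = {0, 4, 5, 6, 8}  B6 = {0, 3, 6, 8, 9}
Tree: B1–B2, B1–B3, B1–B4, B2–B5, B3–B6
Each bag holds 5 vertices, so the decomposition has width 4, which upper-bounds the treewidth. For the lower bound, the 5 vertices {0, 3, 6, 8, 9} are pairwise adjacent, and any tree decomposition puts a clique entirely inside one bag — forcing width ≥ 4. The upper and lower bounds meet at 4, so that is the treewidth.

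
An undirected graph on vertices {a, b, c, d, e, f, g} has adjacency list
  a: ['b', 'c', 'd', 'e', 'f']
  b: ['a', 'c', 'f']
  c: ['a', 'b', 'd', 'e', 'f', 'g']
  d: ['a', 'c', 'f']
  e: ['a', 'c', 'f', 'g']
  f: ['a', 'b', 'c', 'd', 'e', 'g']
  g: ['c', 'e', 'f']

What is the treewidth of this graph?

A width-3 tree decomposition is:
Bags: B1 = {a, c, e, f}  B2 = {a, b, c, f}  B3 = {c, e, f, g}  B4 = {a, c, d, f}
Tree: B1–B2, B1–B3, B1–B4
Every bag has size at most 4, so the width is 4 − 1 = 3 and tw(G) ≤ 3. Conversely, {c, e, f, g} is a clique of size 4, and the vertices of any clique must share a bag in every tree decomposition; so some bag has ≥ 4 vertices and tw(G) ≥ 3. Combining the bounds, tw(G) = 3.

3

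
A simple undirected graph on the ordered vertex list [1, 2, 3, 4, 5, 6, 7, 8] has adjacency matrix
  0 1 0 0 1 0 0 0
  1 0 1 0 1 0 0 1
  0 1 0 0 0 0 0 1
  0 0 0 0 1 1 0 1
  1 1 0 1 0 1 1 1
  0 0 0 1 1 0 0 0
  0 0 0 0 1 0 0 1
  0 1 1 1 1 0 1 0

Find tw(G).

A width-2 tree decomposition is:
Bags: B1 = {5, 7, 8}  B2 = {2, 5, 8}  B3 = {1, 2, 5}  B4 = {4, 5, 8}  B5 = {2, 3, 8}  B6 = {4, 5, 6}
Tree: B1–B2, B2–B3, B1–B4, B2–B5, B4–B6
The largest bag has 3 vertices, giving width 2; this decomposition certifies tw(G) ≤ 2. On the other hand G contains the 3-clique {2, 3, 8}. A clique must lie in a single bag of any decomposition, so no decomposition can have width below 2. The upper and lower bounds meet at 2, so that is the treewidth.

2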